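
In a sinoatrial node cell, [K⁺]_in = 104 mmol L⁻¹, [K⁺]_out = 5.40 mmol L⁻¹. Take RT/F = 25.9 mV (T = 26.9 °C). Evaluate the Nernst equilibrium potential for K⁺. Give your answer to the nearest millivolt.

-77 mV

E = (25.9/z) · ln([K⁺]_out/[K⁺]_in) with z = +1.
= (25.9/1) · ln(5.40/104) = 25.90 · ln(0.05192)
= 25.90 · (-2.9580) = -76.61 mV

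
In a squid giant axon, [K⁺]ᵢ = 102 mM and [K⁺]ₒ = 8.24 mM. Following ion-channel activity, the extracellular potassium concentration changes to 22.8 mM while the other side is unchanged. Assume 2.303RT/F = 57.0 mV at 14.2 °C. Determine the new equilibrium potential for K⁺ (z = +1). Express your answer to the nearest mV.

-37 mV

After the shift: [K⁺]_out = 22.8, [K⁺]_in = 102 mM.
E_new = (57.0/1)·log₁₀(22.8/102) = 57.00 · (-0.6507) = -37.09 mV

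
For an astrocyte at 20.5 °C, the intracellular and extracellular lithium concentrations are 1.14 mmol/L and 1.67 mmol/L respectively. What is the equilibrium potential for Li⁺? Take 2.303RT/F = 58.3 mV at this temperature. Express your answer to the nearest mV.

E = (58.3/z) · log₁₀([Li⁺]_out/[Li⁺]_in) with z = +1.
= (58.3/1) · log₁₀(1.67/1.14) = 58.30 · log₁₀(1.465)
= 58.30 · (0.1658) = 9.67 mV

10 mV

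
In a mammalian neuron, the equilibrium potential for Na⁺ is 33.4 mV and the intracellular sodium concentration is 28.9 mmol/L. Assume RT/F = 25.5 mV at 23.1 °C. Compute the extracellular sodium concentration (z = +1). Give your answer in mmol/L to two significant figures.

110 mmol/L

Nernst: E = (25.5/1) · ln([out]/[in]), so ln([out]/[in]) = 33.4 × 1 / 25.5 = 1.3098.
[out]/[in] = e^(1.3098) = 3.705.
[out] = 3.705 × 28.9 = 107.1 mmol/L.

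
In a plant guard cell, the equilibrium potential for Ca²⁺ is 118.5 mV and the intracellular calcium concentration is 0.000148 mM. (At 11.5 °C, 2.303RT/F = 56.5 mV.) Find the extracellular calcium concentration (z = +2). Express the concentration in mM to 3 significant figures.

Nernst: E = (56.5/2) · log₁₀([out]/[in]), so log₁₀([out]/[in]) = 118.5 × 2 / 56.5 = 4.1947.
[out]/[in] = 10^(4.1947) = 1.566e+04.
[out] = 1.566e+04 × 0.000148 = 2.317 mM.

2.32 mM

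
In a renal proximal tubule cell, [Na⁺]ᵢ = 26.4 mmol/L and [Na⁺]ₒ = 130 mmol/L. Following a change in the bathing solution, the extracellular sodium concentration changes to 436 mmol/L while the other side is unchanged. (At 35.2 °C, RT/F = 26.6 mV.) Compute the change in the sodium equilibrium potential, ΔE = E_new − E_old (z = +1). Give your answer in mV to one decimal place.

32.2 mV

E_old = (26.6/1)·ln(130/26.4) = 42.40 mV
E_new = (26.6/1)·ln(436/26.4) = 74.59 mV
ΔE = 74.59 − (42.40) = 32.19 mV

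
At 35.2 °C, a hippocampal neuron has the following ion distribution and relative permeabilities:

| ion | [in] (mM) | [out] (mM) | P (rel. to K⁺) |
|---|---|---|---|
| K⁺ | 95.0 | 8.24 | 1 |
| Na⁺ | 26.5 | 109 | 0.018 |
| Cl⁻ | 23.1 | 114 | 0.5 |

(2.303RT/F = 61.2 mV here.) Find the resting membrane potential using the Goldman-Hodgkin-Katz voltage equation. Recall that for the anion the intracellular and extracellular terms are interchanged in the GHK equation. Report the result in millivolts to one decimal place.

-51.8 mV

Vm = 61.2 · log₁₀[(Σ P·[cation]ₒ + Σ P·[anion]ᵢ) / (Σ P·[cation]ᵢ + Σ P·[anion]ₒ)]
Numerator = 1×8.24 + 0.018×109 + 0.5×23.1 = 21.75
Denominator = 1×95.0 + 0.018×26.5 + 0.5×114 = 152.5
Vm = 61.2 · log₁₀(0.14266) = 61.2 × (-0.8457) = -51.76 mV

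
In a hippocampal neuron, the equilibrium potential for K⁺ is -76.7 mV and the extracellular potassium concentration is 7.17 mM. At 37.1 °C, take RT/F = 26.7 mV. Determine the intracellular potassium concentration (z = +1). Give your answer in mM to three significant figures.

127 mM

Nernst: E = (26.7/1) · ln([out]/[in]), so ln([out]/[in]) = -76.7 × 1 / 26.7 = -2.8727.
[out]/[in] = e^(-2.8727) = 0.05655.
[in] = 7.17 / 0.05655 = 126.8 mM.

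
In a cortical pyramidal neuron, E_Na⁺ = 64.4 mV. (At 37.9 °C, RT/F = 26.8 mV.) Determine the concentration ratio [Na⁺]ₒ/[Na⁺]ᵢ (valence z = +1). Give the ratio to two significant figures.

ln([out]/[in]) = E·z/(26.8) = 64.4 × 1 / 26.8 = 2.4030
[out]/[in] = e^(2.4030) = 11.06

11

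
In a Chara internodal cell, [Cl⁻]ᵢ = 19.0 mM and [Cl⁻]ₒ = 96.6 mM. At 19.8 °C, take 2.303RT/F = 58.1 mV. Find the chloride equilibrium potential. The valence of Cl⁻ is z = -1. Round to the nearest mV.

-41 mV

E = (58.1/z) · log₁₀([Cl⁻]_out/[Cl⁻]_in) with z = -1.
For an anion, dividing by z = -1 reverses the sign.
= (58.1/-1) · log₁₀(96.6/19.0) = -58.10 · log₁₀(5.084)
= -58.10 · (0.7062) = -41.03 mV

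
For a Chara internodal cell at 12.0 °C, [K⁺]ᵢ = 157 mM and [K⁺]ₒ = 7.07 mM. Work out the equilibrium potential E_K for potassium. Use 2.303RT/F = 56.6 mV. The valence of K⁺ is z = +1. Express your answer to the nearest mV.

E = (56.6/z) · log₁₀([K⁺]_out/[K⁺]_in) with z = +1.
= (56.6/1) · log₁₀(7.07/157) = 56.60 · log₁₀(0.04503)
= 56.60 · (-1.3465) = -76.21 mV

-76 mV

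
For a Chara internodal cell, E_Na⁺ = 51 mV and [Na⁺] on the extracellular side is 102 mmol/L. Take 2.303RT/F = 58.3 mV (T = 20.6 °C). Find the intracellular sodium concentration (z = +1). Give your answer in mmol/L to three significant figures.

Nernst: E = (58.3/1) · log₁₀([out]/[in]), so log₁₀([out]/[in]) = 51.0 × 1 / 58.3 = 0.8748.
[out]/[in] = 10^(0.8748) = 7.495.
[in] = 102 / 7.495 = 13.61 mmol/L.

13.6 mmol/L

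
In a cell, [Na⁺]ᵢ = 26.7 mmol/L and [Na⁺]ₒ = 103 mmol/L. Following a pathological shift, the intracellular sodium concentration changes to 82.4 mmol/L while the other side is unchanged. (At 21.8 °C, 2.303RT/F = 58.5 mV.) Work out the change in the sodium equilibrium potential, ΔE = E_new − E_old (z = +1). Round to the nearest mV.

-29 mV

E_old = (58.5/1)·log₁₀(103/26.7) = 34.30 mV
E_new = (58.5/1)·log₁₀(103/82.4) = 5.67 mV
ΔE = 5.67 − (34.30) = -28.63 mV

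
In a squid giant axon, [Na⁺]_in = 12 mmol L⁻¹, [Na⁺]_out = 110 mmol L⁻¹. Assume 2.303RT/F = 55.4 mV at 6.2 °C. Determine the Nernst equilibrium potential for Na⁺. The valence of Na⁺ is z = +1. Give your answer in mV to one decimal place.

53.3 mV

E = (55.4/z) · log₁₀([Na⁺]_out/[Na⁺]_in) with z = +1.
= (55.4/1) · log₁₀(110/12) = 55.40 · log₁₀(9.167)
= 55.40 · (0.9622) = 53.31 mV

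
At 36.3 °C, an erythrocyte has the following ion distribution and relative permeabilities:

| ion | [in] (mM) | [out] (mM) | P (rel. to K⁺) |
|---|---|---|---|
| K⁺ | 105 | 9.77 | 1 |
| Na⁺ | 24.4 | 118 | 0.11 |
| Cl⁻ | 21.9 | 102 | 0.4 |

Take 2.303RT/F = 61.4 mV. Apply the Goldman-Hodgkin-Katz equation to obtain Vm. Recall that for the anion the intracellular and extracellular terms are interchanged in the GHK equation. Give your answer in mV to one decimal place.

-41.3 mV

Vm = 61.4 · log₁₀[(Σ P·[cation]ₒ + Σ P·[anion]ᵢ) / (Σ P·[cation]ᵢ + Σ P·[anion]ₒ)]
Numerator = 1×9.77 + 0.11×118 + 0.4×21.9 = 31.51
Denominator = 1×105 + 0.11×24.4 + 0.4×102 = 148.5
Vm = 61.4 · log₁₀(0.21221) = 61.4 × (-0.6732) = -41.34 mV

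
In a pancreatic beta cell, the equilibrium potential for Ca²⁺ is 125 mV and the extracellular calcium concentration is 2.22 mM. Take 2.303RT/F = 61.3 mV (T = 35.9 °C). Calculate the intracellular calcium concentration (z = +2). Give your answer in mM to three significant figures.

0.000185 mM

Nernst: E = (61.3/2) · log₁₀([out]/[in]), so log₁₀([out]/[in]) = 125.0 × 2 / 61.3 = 4.0783.
[out]/[in] = 10^(4.0783) = 1.198e+04.
[in] = 2.22 / 1.198e+04 = 0.0001854 mM.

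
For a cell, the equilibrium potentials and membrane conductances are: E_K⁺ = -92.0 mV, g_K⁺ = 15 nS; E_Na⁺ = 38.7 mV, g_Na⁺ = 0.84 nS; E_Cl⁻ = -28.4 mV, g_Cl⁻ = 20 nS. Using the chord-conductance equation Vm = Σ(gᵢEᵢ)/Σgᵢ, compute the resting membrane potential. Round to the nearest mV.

Σ gᵢEᵢ = 15·(-92.0) + 0.84·(38.7) + 20·(-28.4) = -1915.49
Σ gᵢ = 15 + 0.84 + 20 = 35.84
Vm = -1915.49 / 35.84 = -53.45 mV

-53 mV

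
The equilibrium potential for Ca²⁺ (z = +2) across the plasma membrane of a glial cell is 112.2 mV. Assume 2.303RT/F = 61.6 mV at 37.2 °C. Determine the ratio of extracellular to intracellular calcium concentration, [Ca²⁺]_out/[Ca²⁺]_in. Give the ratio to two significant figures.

4400

log₁₀([out]/[in]) = E·z/(61.6) = 112.2 × 2 / 61.6 = 3.6429
[out]/[in] = 10^(3.6429) = 4394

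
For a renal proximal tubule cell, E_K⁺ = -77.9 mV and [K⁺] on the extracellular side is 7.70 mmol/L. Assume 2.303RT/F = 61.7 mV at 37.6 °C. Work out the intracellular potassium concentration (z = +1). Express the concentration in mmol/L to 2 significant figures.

140 mmol/L

Nernst: E = (61.7/1) · log₁₀([out]/[in]), so log₁₀([out]/[in]) = -77.9 × 1 / 61.7 = -1.2626.
[out]/[in] = 10^(-1.2626) = 0.05463.
[in] = 7.70 / 0.05463 = 140.9 mmol/L.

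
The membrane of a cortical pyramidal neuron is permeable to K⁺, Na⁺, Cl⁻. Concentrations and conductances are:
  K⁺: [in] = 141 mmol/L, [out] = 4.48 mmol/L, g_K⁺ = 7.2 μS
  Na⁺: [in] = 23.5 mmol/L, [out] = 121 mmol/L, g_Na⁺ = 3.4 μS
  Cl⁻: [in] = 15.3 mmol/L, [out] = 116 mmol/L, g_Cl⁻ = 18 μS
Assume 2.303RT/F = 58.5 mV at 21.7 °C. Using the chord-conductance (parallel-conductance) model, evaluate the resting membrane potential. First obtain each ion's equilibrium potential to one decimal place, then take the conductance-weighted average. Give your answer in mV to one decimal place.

E_K⁺ = (58.5/1)·log₁₀(4.48/141) = -87.6 mV
E_Na⁺ = (58.5/1)·log₁₀(121/23.5) = 41.6 mV
E_Cl⁻ = (58.5/-1)·log₁₀(116/15.3) = -51.5 mV
Vm = (Σ gᵢEᵢ)/(Σ gᵢ) = (7.2·-87.6 + 3.4·41.6 + 18·-51.5) / (7.2 + 3.4 + 18)
= -1416.28 / 28.6 = -49.52 mV

-49.5 mV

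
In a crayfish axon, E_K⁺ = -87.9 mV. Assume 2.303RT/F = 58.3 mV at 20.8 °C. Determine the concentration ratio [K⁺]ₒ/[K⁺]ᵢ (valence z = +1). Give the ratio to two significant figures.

0.031

log₁₀([out]/[in]) = E·z/(58.3) = -87.9 × 1 / 58.3 = -1.5077
[out]/[in] = 10^(-1.5077) = 0.03107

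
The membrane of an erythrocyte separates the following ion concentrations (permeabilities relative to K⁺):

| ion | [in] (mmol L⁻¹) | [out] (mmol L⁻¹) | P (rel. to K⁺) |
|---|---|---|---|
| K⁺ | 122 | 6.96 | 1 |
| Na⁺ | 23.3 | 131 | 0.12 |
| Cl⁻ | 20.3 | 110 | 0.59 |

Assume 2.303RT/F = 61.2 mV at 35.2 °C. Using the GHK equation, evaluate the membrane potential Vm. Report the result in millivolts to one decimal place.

Vm = 61.2 · log₁₀[(Σ P·[cation]ₒ + Σ P·[anion]ᵢ) / (Σ P·[cation]ᵢ + Σ P·[anion]ₒ)]
Numerator = 1×6.96 + 0.12×131 + 0.59×20.3 = 34.66
Denominator = 1×122 + 0.12×23.3 + 0.59×110 = 189.7
Vm = 61.2 · log₁₀(0.1827) = 61.2 × (-0.7383) = -45.18 mV

-45.2 mV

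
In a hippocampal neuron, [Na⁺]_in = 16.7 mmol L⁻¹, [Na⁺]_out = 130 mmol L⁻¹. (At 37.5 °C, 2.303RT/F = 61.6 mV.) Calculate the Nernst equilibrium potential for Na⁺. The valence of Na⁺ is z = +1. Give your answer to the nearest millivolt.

55 mV

E = (61.6/z) · log₁₀([Na⁺]_out/[Na⁺]_in) with z = +1.
= (61.6/1) · log₁₀(130/16.7) = 61.60 · log₁₀(7.784)
= 61.60 · (0.8912) = 54.90 mV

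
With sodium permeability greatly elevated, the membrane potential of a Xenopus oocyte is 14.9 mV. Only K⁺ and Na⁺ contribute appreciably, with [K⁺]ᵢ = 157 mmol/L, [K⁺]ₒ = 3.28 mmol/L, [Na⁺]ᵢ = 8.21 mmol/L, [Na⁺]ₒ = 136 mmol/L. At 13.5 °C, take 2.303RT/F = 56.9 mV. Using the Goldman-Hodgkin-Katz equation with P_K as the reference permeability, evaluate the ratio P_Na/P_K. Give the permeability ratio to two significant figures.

2.3

Let α = P_Na/P_K. GHK: Vm = 56.9·log₁₀[(Kₒ + α·Naₒ)/(Kᵢ + α·Naᵢ)].
10^(Vm/56.9) = 10^(14.9/56.9) = 1.8275
So 1.8275·(Kᵢ + α·Naᵢ) = Kₒ + α·Naₒ → α = (1.8275·157.0 − 3.28) / (136.0 − 1.8275·8.21)
α = (286.9 − 3.28) / (136.0 − 15) = 283.6/121 = 2.344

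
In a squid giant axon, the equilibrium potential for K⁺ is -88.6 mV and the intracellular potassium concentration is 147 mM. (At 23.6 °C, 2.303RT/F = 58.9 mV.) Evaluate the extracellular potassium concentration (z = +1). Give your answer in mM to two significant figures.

Nernst: E = (58.9/1) · log₁₀([out]/[in]), so log₁₀([out]/[in]) = -88.6 × 1 / 58.9 = -1.5042.
[out]/[in] = 10^(-1.5042) = 0.03132.
[out] = 0.03132 × 147 = 4.603 mM.

4.6 mM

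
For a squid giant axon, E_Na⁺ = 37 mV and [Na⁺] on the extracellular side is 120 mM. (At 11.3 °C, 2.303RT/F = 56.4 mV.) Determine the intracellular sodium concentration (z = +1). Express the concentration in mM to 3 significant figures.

26.5 mM

Nernst: E = (56.4/1) · log₁₀([out]/[in]), so log₁₀([out]/[in]) = 37.0 × 1 / 56.4 = 0.6560.
[out]/[in] = 10^(0.6560) = 4.529.
[in] = 120 / 4.529 = 26.49 mM.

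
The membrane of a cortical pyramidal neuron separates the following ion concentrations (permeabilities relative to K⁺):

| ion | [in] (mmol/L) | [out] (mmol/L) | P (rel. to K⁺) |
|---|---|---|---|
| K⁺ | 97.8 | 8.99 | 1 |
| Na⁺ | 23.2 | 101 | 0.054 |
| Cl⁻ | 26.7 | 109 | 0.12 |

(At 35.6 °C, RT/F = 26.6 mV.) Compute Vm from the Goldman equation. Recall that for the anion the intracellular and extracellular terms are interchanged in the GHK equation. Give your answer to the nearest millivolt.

Vm = 26.6 · ln[(Σ P·[cation]ₒ + Σ P·[anion]ᵢ) / (Σ P·[cation]ᵢ + Σ P·[anion]ₒ)]
Numerator = 1×8.99 + 0.054×101 + 0.12×26.7 = 17.65
Denominator = 1×97.8 + 0.054×23.2 + 0.12×109 = 112.1
Vm = 26.6 · ln(0.15738) = 26.6 × (-1.8491) = -49.19 mV

-49 mV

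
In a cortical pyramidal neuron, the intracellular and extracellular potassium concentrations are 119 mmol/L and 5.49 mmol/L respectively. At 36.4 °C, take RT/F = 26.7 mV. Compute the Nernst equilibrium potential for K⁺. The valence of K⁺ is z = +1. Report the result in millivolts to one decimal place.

-82.1 mV

E = (26.7/z) · ln([K⁺]_out/[K⁺]_in) with z = +1.
= (26.7/1) · ln(5.49/119) = 26.70 · ln(0.04613)
= 26.70 · (-3.0762) = -82.13 mV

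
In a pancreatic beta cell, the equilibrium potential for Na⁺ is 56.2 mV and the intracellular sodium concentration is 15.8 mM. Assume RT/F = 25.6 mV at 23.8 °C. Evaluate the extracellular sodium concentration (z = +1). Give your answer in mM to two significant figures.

Nernst: E = (25.6/1) · ln([out]/[in]), so ln([out]/[in]) = 56.2 × 1 / 25.6 = 2.1953.
[out]/[in] = e^(2.1953) = 8.983.
[out] = 8.983 × 15.8 = 141.9 mM.

140 mM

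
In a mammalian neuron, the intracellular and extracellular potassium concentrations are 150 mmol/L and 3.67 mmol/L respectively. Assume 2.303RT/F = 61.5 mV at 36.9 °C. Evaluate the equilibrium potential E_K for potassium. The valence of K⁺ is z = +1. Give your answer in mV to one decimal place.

-99.1 mV

E = (61.5/z) · log₁₀([K⁺]_out/[K⁺]_in) with z = +1.
= (61.5/1) · log₁₀(3.67/150) = 61.50 · log₁₀(0.02447)
= 61.50 · (-1.6114) = -99.10 mV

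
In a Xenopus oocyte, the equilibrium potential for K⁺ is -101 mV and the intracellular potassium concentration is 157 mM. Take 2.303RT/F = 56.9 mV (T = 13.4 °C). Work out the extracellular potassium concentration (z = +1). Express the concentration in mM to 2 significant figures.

2.6 mM

Nernst: E = (56.9/1) · log₁₀([out]/[in]), so log₁₀([out]/[in]) = -101.0 × 1 / 56.9 = -1.7750.
[out]/[in] = 10^(-1.7750) = 0.01679.
[out] = 0.01679 × 157 = 2.635 mM.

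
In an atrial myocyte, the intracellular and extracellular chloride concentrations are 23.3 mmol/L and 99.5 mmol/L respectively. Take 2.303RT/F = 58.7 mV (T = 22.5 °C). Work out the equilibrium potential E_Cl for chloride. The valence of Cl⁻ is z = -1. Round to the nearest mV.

E = (58.7/z) · log₁₀([Cl⁻]_out/[Cl⁻]_in) with z = -1.
For an anion, dividing by z = -1 reverses the sign.
= (58.7/-1) · log₁₀(99.5/23.3) = -58.70 · log₁₀(4.27)
= -58.70 · (0.6305) = -37.01 mV

-37 mV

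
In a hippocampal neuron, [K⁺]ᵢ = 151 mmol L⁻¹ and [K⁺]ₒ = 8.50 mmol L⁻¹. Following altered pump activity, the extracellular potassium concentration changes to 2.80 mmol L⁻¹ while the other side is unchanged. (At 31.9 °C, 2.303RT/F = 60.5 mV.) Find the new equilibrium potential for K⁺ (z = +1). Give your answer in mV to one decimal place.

-104.8 mV

After the shift: [K⁺]_out = 2.80, [K⁺]_in = 151 mmol L⁻¹.
E_new = (60.5/1)·log₁₀(2.80/151) = 60.50 · (-1.7318) = -104.78 mV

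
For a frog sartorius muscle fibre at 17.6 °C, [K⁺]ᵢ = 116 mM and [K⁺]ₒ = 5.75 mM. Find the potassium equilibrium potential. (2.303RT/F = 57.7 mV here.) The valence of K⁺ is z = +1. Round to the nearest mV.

-75 mV

E = (57.7/z) · log₁₀([K⁺]_out/[K⁺]_in) with z = +1.
= (57.7/1) · log₁₀(5.75/116) = 57.70 · log₁₀(0.04957)
= 57.70 · (-1.3048) = -75.29 mV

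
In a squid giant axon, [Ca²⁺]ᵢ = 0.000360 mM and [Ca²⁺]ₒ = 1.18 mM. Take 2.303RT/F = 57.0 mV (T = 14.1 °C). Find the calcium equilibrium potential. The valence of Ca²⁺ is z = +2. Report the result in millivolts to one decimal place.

E = (57.0/z) · log₁₀([Ca²⁺]_out/[Ca²⁺]_in) with z = +2.
= (57.0/2) · log₁₀(1.18/0.000360) = 28.50 · log₁₀(3278)
= 28.50 · (3.5156) = 100.19 mV

100.2 mV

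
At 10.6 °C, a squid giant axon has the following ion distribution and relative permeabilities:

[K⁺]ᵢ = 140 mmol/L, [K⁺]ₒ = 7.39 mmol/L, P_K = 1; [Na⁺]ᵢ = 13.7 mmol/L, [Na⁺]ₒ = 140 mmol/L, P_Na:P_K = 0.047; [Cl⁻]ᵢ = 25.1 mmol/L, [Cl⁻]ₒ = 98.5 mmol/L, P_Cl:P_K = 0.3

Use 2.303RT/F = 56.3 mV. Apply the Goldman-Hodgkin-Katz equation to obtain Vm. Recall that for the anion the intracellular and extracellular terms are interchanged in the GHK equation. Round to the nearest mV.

-51 mV

Vm = 56.3 · log₁₀[(Σ P·[cation]ₒ + Σ P·[anion]ᵢ) / (Σ P·[cation]ᵢ + Σ P·[anion]ₒ)]
Numerator = 1×7.39 + 0.047×140 + 0.3×25.1 = 21.5
Denominator = 1×140 + 0.047×13.7 + 0.3×98.5 = 170.2
Vm = 56.3 · log₁₀(0.12633) = 56.3 × (-0.8985) = -50.59 mV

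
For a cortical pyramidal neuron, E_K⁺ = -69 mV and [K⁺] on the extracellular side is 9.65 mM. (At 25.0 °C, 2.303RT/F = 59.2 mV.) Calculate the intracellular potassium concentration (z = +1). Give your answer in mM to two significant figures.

140 mM

Nernst: E = (59.2/1) · log₁₀([out]/[in]), so log₁₀([out]/[in]) = -69.0 × 1 / 59.2 = -1.1655.
[out]/[in] = 10^(-1.1655) = 0.06831.
[in] = 9.65 / 0.06831 = 141.3 mM.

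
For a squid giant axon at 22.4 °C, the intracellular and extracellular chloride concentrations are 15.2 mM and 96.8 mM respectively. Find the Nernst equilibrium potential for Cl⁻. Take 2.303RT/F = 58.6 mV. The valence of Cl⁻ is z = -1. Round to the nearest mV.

-47 mV

E = (58.6/z) · log₁₀([Cl⁻]_out/[Cl⁻]_in) with z = -1.
For an anion, dividing by z = -1 reverses the sign.
= (58.6/-1) · log₁₀(96.8/15.2) = -58.60 · log₁₀(6.368)
= -58.60 · (0.8040) = -47.12 mV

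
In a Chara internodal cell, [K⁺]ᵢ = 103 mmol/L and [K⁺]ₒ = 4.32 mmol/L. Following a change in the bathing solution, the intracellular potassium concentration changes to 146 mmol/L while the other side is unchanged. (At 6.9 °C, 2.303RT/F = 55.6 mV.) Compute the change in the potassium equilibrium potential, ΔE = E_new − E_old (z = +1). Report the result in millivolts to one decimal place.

E_old = (55.6/1)·log₁₀(4.32/103) = -76.58 mV
E_new = (55.6/1)·log₁₀(4.32/146) = -85.01 mV
ΔE = -85.01 − (-76.58) = -8.42 mV

-8.4 mV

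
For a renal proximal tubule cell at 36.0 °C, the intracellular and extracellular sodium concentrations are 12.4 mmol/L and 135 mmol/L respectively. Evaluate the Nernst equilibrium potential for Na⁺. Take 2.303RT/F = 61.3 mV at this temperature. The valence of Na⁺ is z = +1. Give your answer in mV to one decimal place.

63.6 mV

E = (61.3/z) · log₁₀([Na⁺]_out/[Na⁺]_in) with z = +1.
= (61.3/1) · log₁₀(135/12.4) = 61.30 · log₁₀(10.89)
= 61.30 · (1.0369) = 63.56 mV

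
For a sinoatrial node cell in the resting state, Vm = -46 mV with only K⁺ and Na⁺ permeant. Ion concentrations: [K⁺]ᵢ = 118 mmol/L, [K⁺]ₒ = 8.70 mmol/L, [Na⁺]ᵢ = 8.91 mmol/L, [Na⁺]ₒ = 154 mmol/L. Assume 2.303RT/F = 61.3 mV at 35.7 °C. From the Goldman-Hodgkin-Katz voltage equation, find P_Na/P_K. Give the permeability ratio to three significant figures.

0.0805

Let α = P_Na/P_K. GHK: Vm = 61.3·log₁₀[(Kₒ + α·Naₒ)/(Kᵢ + α·Naᵢ)].
10^(Vm/61.3) = 10^(-46.0/61.3) = 0.17766
So 0.17766·(Kᵢ + α·Naᵢ) = Kₒ + α·Naₒ → α = (0.17766·118.0 − 8.7) / (154.0 − 0.17766·8.91)
α = (20.96 − 8.7) / (154.0 − 1.583) = 12.26/152.4 = 0.08046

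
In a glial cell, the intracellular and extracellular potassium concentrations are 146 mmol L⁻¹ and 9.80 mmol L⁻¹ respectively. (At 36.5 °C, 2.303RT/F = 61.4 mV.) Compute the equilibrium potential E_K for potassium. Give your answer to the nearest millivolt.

-72 mV

E = (61.4/z) · log₁₀([K⁺]_out/[K⁺]_in) with z = +1.
= (61.4/1) · log₁₀(9.80/146) = 61.40 · log₁₀(0.06712)
= 61.40 · (-1.1731) = -72.03 mV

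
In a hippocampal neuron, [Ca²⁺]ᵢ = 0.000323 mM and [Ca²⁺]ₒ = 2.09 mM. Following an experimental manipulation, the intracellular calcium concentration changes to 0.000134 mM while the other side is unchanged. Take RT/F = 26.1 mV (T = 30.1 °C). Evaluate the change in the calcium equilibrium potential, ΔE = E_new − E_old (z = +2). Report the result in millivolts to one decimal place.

11.5 mV

E_old = (26.1/2)·ln(2.09/0.000323) = 114.51 mV
E_new = (26.1/2)·ln(2.09/0.000134) = 126.00 mV
ΔE = 126.00 − (114.51) = 11.48 mV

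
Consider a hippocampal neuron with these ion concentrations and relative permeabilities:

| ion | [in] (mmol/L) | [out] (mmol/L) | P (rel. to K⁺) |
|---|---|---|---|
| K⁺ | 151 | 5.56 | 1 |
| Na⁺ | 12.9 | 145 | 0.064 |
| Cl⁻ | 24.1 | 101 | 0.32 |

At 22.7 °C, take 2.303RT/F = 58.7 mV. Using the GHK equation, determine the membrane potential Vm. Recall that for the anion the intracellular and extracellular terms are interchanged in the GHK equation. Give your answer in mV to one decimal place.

-53.5 mV

Vm = 58.7 · log₁₀[(Σ P·[cation]ₒ + Σ P·[anion]ᵢ) / (Σ P·[cation]ᵢ + Σ P·[anion]ₒ)]
Numerator = 1×5.56 + 0.064×145 + 0.32×24.1 = 22.55
Denominator = 1×151 + 0.064×12.9 + 0.32×101 = 184.1
Vm = 58.7 · log₁₀(0.12247) = 58.7 × (-0.9120) = -53.53 mV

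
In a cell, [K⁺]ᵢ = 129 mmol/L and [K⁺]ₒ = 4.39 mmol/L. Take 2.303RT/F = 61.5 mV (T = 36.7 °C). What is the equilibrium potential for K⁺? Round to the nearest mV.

E = (61.5/z) · log₁₀([K⁺]_out/[K⁺]_in) with z = +1.
= (61.5/1) · log₁₀(4.39/129) = 61.50 · log₁₀(0.03403)
= 61.50 · (-1.4681) = -90.29 mV

-90 mV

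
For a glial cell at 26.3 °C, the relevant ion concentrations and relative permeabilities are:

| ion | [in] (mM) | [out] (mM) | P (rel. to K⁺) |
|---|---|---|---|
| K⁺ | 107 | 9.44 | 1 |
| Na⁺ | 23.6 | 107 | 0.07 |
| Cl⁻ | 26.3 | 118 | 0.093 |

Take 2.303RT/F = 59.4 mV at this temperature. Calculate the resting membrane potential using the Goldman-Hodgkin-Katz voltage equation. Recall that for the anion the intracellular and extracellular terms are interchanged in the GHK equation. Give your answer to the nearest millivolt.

-47 mV

Vm = 59.4 · log₁₀[(Σ P·[cation]ₒ + Σ P·[anion]ᵢ) / (Σ P·[cation]ᵢ + Σ P·[anion]ₒ)]
Numerator = 1×9.44 + 0.07×107 + 0.093×26.3 = 19.38
Denominator = 1×107 + 0.07×23.6 + 0.093×118 = 119.6
Vm = 59.4 · log₁₀(0.16197) = 59.4 × (-0.7906) = -46.96 mV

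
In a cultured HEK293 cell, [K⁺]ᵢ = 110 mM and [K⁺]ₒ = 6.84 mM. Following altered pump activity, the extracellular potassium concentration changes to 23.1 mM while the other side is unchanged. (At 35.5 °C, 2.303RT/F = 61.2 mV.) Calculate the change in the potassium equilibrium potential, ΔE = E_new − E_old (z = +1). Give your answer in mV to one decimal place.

E_old = (61.2/1)·log₁₀(6.84/110) = -73.83 mV
E_new = (61.2/1)·log₁₀(23.1/110) = -41.48 mV
ΔE = -41.48 − (-73.83) = 32.35 mV

32.3 mV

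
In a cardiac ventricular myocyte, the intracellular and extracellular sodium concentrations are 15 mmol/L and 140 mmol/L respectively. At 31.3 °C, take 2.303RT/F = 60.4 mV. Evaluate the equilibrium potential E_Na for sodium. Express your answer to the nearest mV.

E = (60.4/z) · log₁₀([Na⁺]_out/[Na⁺]_in) with z = +1.
= (60.4/1) · log₁₀(140/15) = 60.40 · log₁₀(9.333)
= 60.40 · (0.9700) = 58.59 mV

59 mV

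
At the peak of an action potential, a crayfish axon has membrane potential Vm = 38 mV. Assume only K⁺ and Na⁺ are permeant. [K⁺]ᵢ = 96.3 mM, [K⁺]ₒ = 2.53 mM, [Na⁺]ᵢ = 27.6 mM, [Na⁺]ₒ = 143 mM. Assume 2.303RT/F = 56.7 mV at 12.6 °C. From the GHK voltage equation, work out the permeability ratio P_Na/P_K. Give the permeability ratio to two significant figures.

32

Let α = P_Na/P_K. GHK: Vm = 56.7·log₁₀[(Kₒ + α·Naₒ)/(Kᵢ + α·Naᵢ)].
10^(Vm/56.7) = 10^(38.0/56.7) = 4.6794
So 4.6794·(Kᵢ + α·Naᵢ) = Kₒ + α·Naₒ → α = (4.6794·96.3 − 2.53) / (143.0 − 4.6794·27.6)
α = (450.6 − 2.53) / (143.0 − 129.2) = 448.1/13.85 = 32.36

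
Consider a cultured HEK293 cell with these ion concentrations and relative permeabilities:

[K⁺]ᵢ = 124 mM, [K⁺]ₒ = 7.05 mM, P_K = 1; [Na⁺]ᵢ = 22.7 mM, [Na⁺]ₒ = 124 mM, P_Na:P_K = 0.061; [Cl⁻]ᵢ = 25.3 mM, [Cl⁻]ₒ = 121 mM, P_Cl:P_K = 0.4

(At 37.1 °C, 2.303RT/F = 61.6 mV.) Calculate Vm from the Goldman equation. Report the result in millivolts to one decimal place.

Vm = 61.6 · log₁₀[(Σ P·[cation]ₒ + Σ P·[anion]ᵢ) / (Σ P·[cation]ᵢ + Σ P·[anion]ₒ)]
Numerator = 1×7.05 + 0.061×124 + 0.4×25.3 = 24.73
Denominator = 1×124 + 0.061×22.7 + 0.4×121 = 173.8
Vm = 61.6 · log₁₀(0.14233) = 61.6 × (-0.8467) = -52.16 mV

-52.2 mV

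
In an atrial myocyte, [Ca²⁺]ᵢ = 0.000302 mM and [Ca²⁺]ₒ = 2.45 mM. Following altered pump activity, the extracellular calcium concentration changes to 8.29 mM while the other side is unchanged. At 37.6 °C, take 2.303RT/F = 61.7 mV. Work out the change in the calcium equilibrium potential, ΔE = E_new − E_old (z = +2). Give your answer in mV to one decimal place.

E_old = (61.7/2)·log₁₀(2.45/0.000302) = 120.60 mV
E_new = (61.7/2)·log₁₀(8.29/0.000302) = 136.93 mV
ΔE = 136.93 − (120.60) = 16.33 mV

16.3 mV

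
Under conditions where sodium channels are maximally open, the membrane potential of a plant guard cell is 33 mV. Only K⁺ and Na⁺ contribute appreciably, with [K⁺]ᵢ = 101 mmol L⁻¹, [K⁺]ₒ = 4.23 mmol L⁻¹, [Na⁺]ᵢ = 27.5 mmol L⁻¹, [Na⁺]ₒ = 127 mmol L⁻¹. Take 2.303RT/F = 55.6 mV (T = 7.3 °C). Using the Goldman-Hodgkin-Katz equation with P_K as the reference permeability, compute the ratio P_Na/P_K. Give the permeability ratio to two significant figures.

Let α = P_Na/P_K. GHK: Vm = 55.6·log₁₀[(Kₒ + α·Naₒ)/(Kᵢ + α·Naᵢ)].
10^(Vm/55.6) = 10^(33.0/55.6) = 3.9222
So 3.9222·(Kᵢ + α·Naᵢ) = Kₒ + α·Naₒ → α = (3.9222·101.0 − 4.23) / (127.0 − 3.9222·27.5)
α = (396.1 − 4.23) / (127.0 − 107.9) = 391.9/19.14 = 20.48

20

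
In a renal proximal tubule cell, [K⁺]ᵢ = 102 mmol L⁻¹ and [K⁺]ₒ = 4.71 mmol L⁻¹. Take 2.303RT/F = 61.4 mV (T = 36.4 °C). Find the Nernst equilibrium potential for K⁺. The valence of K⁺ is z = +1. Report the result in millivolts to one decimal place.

E = (61.4/z) · log₁₀([K⁺]_out/[K⁺]_in) with z = +1.
= (61.4/1) · log₁₀(4.71/102) = 61.40 · log₁₀(0.04618)
= 61.40 · (-1.3356) = -82.00 mV

-82.0 mV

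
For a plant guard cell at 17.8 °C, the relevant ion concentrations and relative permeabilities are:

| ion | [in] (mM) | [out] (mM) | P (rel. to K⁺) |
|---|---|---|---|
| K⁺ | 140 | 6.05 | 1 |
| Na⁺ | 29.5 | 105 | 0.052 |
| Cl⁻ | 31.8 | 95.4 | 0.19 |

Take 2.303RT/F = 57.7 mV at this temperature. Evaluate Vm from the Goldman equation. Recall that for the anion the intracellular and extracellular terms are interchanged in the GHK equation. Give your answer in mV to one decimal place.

Vm = 57.7 · log₁₀[(Σ P·[cation]ₒ + Σ P·[anion]ᵢ) / (Σ P·[cation]ᵢ + Σ P·[anion]ₒ)]
Numerator = 1×6.05 + 0.052×105 + 0.19×31.8 = 17.55
Denominator = 1×140 + 0.052×29.5 + 0.19×95.4 = 159.7
Vm = 57.7 · log₁₀(0.10993) = 57.7 × (-0.9589) = -55.33 mV

-55.3 mV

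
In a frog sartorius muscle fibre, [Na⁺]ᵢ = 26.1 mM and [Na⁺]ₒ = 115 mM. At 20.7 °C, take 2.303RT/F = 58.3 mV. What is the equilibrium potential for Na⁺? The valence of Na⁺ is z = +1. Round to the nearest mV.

38 mV

E = (58.3/z) · log₁₀([Na⁺]_out/[Na⁺]_in) with z = +1.
= (58.3/1) · log₁₀(115/26.1) = 58.30 · log₁₀(4.406)
= 58.30 · (0.6441) = 37.55 mV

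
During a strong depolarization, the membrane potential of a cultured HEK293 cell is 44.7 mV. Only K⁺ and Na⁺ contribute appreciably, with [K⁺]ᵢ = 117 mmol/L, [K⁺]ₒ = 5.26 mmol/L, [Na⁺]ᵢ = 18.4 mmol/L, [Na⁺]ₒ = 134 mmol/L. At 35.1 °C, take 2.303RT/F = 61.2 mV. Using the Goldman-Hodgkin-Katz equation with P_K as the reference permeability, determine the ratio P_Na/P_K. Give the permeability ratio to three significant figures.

17.8

Let α = P_Na/P_K. GHK: Vm = 61.2·log₁₀[(Kₒ + α·Naₒ)/(Kᵢ + α·Naᵢ)].
10^(Vm/61.2) = 10^(44.7/61.2) = 5.3752
So 5.3752·(Kᵢ + α·Naᵢ) = Kₒ + α·Naₒ → α = (5.3752·117.0 − 5.26) / (134.0 − 5.3752·18.4)
α = (628.9 − 5.26) / (134.0 − 98.9) = 623.6/35.1 = 17.77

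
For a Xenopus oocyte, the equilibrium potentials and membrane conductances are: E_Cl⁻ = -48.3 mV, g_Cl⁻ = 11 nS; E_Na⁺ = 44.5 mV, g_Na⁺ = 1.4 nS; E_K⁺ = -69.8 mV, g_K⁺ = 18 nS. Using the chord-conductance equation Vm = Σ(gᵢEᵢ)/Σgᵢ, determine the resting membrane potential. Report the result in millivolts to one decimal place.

Σ gᵢEᵢ = 11·(-48.3) + 1.4·(44.5) + 18·(-69.8) = -1725.40
Σ gᵢ = 11 + 1.4 + 18 = 30.4
Vm = -1725.40 / 30.4 = -56.76 mV

-56.8 mV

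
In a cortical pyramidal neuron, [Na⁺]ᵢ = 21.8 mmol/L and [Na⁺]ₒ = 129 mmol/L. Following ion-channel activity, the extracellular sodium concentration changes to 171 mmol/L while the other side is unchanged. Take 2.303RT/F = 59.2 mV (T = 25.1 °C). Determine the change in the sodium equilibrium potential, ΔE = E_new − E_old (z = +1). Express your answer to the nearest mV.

E_old = (59.2/1)·log₁₀(129/21.8) = 45.71 mV
E_new = (59.2/1)·log₁₀(171/21.8) = 52.96 mV
ΔE = 52.96 − (45.71) = 7.25 mV

7 mV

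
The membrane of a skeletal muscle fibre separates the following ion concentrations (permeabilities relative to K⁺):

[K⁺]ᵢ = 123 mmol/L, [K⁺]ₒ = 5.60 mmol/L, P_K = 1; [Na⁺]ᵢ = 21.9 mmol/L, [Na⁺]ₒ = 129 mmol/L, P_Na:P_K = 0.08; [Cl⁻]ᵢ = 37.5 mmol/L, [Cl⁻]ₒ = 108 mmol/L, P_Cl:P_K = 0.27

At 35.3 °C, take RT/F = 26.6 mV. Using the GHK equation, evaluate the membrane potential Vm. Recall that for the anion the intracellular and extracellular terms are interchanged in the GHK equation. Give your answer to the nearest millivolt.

Vm = 26.6 · ln[(Σ P·[cation]ₒ + Σ P·[anion]ᵢ) / (Σ P·[cation]ᵢ + Σ P·[anion]ₒ)]
Numerator = 1×5.60 + 0.08×129 + 0.27×37.5 = 26.05
Denominator = 1×123 + 0.08×21.9 + 0.27×108 = 153.9
Vm = 26.6 · ln(0.16922) = 26.6 × (-1.7766) = -47.26 mV

-47 mV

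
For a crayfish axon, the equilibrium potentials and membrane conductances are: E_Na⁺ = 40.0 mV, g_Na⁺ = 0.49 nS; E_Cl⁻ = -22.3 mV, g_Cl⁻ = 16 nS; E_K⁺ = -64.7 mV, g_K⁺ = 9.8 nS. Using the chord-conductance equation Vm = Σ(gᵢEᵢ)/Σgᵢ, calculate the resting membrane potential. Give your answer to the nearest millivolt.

Σ gᵢEᵢ = 0.49·(40.0) + 16·(-22.3) + 9.8·(-64.7) = -971.26
Σ gᵢ = 0.49 + 16 + 9.8 = 26.29
Vm = -971.26 / 26.29 = -36.94 mV

-37 mV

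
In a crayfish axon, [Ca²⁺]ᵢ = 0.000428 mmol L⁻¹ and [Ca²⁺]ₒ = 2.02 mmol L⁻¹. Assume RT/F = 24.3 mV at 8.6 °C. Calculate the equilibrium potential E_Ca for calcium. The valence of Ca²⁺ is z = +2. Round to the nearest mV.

103 mV

E = (24.3/z) · ln([Ca²⁺]_out/[Ca²⁺]_in) with z = +2.
= (24.3/2) · ln(2.02/0.000428) = 12.15 · ln(4720)
= 12.15 · (8.4595) = 102.78 mV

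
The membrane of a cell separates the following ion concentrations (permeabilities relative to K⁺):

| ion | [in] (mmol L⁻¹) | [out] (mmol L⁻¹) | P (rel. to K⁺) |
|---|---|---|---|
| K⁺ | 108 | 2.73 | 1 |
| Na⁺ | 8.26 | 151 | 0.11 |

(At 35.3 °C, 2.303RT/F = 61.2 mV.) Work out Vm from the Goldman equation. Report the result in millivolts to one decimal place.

Vm = 61.2 · log₁₀[(Σ P·[cation]ₒ + Σ P·[anion]ᵢ) / (Σ P·[cation]ᵢ + Σ P·[anion]ₒ)]
Numerator = 1×2.73 + 0.11×151 = 19.34
Denominator = 1×108 + 0.11×8.26 = 108.9
Vm = 61.2 · log₁₀(0.17758) = 61.2 × (-0.7506) = -45.94 mV

-45.9 mV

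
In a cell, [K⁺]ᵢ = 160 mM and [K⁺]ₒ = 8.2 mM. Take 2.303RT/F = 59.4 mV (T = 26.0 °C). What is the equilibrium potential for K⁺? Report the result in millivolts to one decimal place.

-76.6 mV

E = (59.4/z) · log₁₀([K⁺]_out/[K⁺]_in) with z = +1.
= (59.4/1) · log₁₀(8.2/160) = 59.40 · log₁₀(0.05125)
= 59.40 · (-1.2903) = -76.64 mV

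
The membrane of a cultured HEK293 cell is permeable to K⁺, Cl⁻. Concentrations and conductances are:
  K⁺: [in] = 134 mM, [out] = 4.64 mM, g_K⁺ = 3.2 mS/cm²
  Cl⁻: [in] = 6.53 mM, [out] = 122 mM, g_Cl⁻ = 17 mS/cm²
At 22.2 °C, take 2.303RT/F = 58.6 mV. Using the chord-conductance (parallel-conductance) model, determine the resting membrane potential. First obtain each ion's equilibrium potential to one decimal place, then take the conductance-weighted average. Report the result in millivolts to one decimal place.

-76.3 mV

E_K⁺ = (58.6/1)·log₁₀(4.64/134) = -85.6 mV
E_Cl⁻ = (58.6/-1)·log₁₀(122/6.53) = -74.5 mV
Vm = (Σ gᵢEᵢ)/(Σ gᵢ) = (3.2·-85.6 + 17·-74.5) / (3.2 + 17)
= -1540.42 / 20.2 = -76.26 mV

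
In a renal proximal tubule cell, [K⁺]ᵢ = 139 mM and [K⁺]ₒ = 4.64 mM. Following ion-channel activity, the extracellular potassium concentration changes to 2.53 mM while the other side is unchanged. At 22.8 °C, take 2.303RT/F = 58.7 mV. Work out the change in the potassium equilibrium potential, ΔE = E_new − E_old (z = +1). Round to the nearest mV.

-15 mV

E_old = (58.7/1)·log₁₀(4.64/139) = -86.67 mV
E_new = (58.7/1)·log₁₀(2.53/139) = -102.13 mV
ΔE = -102.13 − (-86.67) = -15.46 mV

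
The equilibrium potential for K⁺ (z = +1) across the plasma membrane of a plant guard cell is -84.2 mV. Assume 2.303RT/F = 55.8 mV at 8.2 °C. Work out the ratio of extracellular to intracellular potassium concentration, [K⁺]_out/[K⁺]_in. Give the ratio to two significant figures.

0.031

log₁₀([out]/[in]) = E·z/(55.8) = -84.2 × 1 / 55.8 = -1.5090
[out]/[in] = 10^(-1.5090) = 0.03098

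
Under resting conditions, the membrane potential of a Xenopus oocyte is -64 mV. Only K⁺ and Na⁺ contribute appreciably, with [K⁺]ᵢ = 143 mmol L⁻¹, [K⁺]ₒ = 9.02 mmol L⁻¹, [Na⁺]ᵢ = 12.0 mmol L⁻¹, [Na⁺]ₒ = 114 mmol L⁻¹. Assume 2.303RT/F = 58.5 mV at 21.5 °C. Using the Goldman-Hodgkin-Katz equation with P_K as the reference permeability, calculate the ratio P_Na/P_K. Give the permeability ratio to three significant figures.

0.0221

Let α = P_Na/P_K. GHK: Vm = 58.5·log₁₀[(Kₒ + α·Naₒ)/(Kᵢ + α·Naᵢ)].
10^(Vm/58.5) = 10^(-64.0/58.5) = 0.080535
So 0.080535·(Kᵢ + α·Naᵢ) = Kₒ + α·Naₒ → α = (0.080535·143.0 − 9.02) / (114.0 − 0.080535·12.0)
α = (11.52 − 9.02) / (114.0 − 0.9664) = 2.496/113 = 0.02209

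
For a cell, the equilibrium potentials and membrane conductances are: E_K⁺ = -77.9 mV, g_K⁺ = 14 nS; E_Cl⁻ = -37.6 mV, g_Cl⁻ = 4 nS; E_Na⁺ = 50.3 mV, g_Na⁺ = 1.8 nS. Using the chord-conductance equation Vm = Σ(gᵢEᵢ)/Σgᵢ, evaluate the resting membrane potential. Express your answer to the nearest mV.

-58 mV

Σ gᵢEᵢ = 14·(-77.9) + 4·(-37.6) + 1.8·(50.3) = -1150.46
Σ gᵢ = 14 + 4 + 1.8 = 19.8
Vm = -1150.46 / 19.8 = -58.10 mV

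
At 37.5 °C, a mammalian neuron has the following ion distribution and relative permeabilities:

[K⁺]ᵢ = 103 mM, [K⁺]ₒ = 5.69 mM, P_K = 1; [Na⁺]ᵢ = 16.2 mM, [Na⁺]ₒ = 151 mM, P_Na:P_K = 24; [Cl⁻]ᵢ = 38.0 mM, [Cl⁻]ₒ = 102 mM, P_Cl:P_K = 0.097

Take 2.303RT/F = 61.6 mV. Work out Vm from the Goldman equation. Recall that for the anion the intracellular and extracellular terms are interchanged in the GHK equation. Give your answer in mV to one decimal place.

53.0 mV

Vm = 61.6 · log₁₀[(Σ P·[cation]ₒ + Σ P·[anion]ᵢ) / (Σ P·[cation]ᵢ + Σ P·[anion]ₒ)]
Numerator = 1×5.69 + 24×151 + 0.097×38.0 = 3633
Denominator = 1×103 + 24×16.2 + 0.097×102 = 501.7
Vm = 61.6 · log₁₀(7.2422) = 61.6 × (0.8599) = 52.97 mV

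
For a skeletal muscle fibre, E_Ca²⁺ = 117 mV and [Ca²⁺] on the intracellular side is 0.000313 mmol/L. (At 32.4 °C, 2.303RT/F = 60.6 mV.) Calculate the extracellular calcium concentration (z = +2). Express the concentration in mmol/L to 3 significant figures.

Nernst: E = (60.6/2) · log₁₀([out]/[in]), so log₁₀([out]/[in]) = 117.0 × 2 / 60.6 = 3.8614.
[out]/[in] = 10^(3.8614) = 7268.
[out] = 7268 × 0.000313 = 2.275 mmol/L.

2.27 mmol/L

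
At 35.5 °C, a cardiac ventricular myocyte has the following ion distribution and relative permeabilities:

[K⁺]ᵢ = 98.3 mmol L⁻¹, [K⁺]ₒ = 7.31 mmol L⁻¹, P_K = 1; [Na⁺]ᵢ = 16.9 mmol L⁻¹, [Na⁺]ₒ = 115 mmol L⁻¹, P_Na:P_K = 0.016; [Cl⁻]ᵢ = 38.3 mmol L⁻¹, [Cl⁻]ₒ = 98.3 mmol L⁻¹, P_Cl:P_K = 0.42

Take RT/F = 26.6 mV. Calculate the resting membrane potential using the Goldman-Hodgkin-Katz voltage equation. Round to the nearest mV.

-46 mV

Vm = 26.6 · ln[(Σ P·[cation]ₒ + Σ P·[anion]ᵢ) / (Σ P·[cation]ᵢ + Σ P·[anion]ₒ)]
Numerator = 1×7.31 + 0.016×115 + 0.42×38.3 = 25.24
Denominator = 1×98.3 + 0.016×16.9 + 0.42×98.3 = 139.9
Vm = 26.6 · ln(0.18044) = 26.6 × (-1.7123) = -45.55 mV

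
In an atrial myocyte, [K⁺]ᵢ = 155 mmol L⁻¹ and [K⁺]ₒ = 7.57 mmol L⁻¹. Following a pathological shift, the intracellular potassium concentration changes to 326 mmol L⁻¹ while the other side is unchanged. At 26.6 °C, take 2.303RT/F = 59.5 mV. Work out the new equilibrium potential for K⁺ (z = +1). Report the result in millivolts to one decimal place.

-97.2 mV

After the shift: [K⁺]_out = 7.57, [K⁺]_in = 326 mmol L⁻¹.
E_new = (59.5/1)·log₁₀(7.57/326) = 59.50 · (-1.6341) = -97.23 mV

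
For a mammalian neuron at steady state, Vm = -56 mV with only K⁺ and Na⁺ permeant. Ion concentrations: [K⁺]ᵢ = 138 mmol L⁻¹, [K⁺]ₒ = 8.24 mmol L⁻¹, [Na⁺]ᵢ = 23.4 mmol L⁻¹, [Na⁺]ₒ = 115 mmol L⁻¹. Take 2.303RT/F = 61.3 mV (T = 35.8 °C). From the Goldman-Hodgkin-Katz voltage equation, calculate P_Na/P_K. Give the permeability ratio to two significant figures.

0.077

Let α = P_Na/P_K. GHK: Vm = 61.3·log₁₀[(Kₒ + α·Naₒ)/(Kᵢ + α·Naᵢ)].
10^(Vm/61.3) = 10^(-56.0/61.3) = 0.12203
So 0.12203·(Kᵢ + α·Naᵢ) = Kₒ + α·Naₒ → α = (0.12203·138.0 − 8.24) / (115.0 − 0.12203·23.4)
α = (16.84 − 8.24) / (115.0 − 2.855) = 8.6/112.1 = 0.07669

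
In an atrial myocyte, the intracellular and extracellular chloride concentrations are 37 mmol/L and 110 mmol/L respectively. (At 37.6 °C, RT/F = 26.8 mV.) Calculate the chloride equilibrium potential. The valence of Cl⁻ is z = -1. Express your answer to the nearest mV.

E = (26.8/z) · ln([Cl⁻]_out/[Cl⁻]_in) with z = -1.
For an anion, dividing by z = -1 reverses the sign.
= (26.8/-1) · ln(110/37) = -26.80 · ln(2.973)
= -26.80 · (1.0896) = -29.20 mV

-29 mV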